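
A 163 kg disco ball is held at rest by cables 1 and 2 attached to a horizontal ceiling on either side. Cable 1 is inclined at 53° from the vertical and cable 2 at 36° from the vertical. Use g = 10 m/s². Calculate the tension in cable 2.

T_2 ≈ 1300 N

Angles from the horizontal: cable 1 is 90° − 53° = 37°, cable 2 is 90° − 36° = 54°.
Weight W = 163 × 10 = 1630 N acts straight down.
Horizontal: T_1 cos 37° = T_2 cos 54°  →  T_1 = 0.736 T_2.
Vertical: T_1 sin 37° + T_2 sin 54° = 1630.
Substituting the horizontal relation into the vertical equation gives 1.252 T_2 = 1630, so T_2 = 1302 N.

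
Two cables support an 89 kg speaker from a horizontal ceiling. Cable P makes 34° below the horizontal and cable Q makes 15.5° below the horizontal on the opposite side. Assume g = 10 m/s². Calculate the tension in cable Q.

T_Q ≈ 970 N

Weight W = 89 × 10 = 890 N acts straight down.
Horizontal: T_P cos 34° = T_Q cos 15.5°  →  T_P = 1.162 T_Q.
Vertical: T_P sin 34° + T_Q sin 15.5° = 890.
Substituting the horizontal relation into the vertical equation gives 0.9172 T_Q = 890, so T_Q = 970.3 N.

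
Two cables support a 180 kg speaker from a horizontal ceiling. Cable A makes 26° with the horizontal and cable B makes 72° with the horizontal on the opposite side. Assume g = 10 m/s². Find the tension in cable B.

T_B ≈ 1630 N

Weight W = 180 × 10 = 1800 N acts straight down.
Horizontal: T_A cos 26° = T_B cos 72°  →  T_A = 0.3438 T_B.
Vertical: T_A sin 26° + T_B sin 72° = 1800.
Substituting the horizontal relation into the vertical equation gives 1.102 T_B = 1800, so T_B = 1634 N.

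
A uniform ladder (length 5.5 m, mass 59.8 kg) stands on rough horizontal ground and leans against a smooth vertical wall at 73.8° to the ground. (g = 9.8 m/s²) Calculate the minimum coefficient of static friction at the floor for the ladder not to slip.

ΣF_y = 0: N_floor = 59.8×9.8 = 586.04 N.
Torques about the foot: N_wall · 5.5 sin 73.8° = 59.8×9.8×2.75 cos 73.8° → N_wall = 85.13 N.
ΣF_x = 0: f_floor = N_wall = 85.13 N.
μ_min = f_floor / N_floor = 85.13 / 586.04 = 0.1453.

μ_min ≈ 0.145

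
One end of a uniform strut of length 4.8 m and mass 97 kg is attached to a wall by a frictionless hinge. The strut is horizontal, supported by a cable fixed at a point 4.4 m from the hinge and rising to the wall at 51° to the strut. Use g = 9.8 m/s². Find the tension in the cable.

T ≈ 667 N

Take torques about the hinge: T sin 51° · 4.4 = 97×9.8×2.4 = 2281.4 N·m.
So T = 2281.4 / (0.7771 × 4.4) = 667.2 N.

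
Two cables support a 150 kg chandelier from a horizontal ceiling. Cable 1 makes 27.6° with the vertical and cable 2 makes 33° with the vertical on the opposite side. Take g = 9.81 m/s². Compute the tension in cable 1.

T_1 ≈ 920 N

Angles from the horizontal: cable 1 is 90° − 27.6° = 62.4°, cable 2 is 90° − 33° = 57°.
Weight W = 150 × 9.81 = 1472 N acts straight down.
Horizontal: T_1 cos 62.4° = T_2 cos 57°  →  T_2 = 0.8506 T_1.
Vertical: T_1 sin 62.4° + T_2 sin 57° = 1472.
Substituting the horizontal relation into the vertical equation gives 1.6 T_1 = 1472, so T_1 = 919.9 N.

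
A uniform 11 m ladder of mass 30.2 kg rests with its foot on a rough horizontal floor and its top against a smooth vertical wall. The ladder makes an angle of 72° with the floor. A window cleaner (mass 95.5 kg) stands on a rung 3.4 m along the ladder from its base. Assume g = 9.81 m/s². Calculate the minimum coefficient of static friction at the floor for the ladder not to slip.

μ_min ≈ 0.115

ΣF_y = 0: N_floor = 30.2×9.81 + 95.5×9.81 = 1233.1 N.
Torques about the foot: N_wall · 11 sin 72° = 30.2×9.81×5.5 cos 72° + 95.5×9.81×3.4 cos 72° → N_wall = 142.22 N.
ΣF_x = 0: f_floor = N_wall = 142.22 N.
μ_min = f_floor / N_floor = 142.22 / 1233.1 = 0.1153.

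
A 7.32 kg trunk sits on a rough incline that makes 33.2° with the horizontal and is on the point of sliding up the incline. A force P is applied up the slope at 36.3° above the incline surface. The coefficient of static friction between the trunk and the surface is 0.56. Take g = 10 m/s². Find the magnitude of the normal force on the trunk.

On the verge of sliding up the incline, friction equals μN and acts down the slope.
Perpendicular: N + P sin 36.3° = W cos 33.2° = 61.25 N.
Along incline: P cos 36.3° = W sin 33.2° + μN  with W sin 33.2° = 40.08 N.
Solving the pair for P and N: P = 65.39 N, N = 22.54 N (and f = μN = 12.62 N).

N ≈ 22.5 N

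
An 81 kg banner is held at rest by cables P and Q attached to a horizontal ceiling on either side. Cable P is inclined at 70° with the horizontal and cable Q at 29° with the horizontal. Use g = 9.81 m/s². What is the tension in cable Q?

T_Q ≈ 275 N

Weight W = 81 × 9.81 = 794.6 N acts straight down.
Horizontal: T_P cos 70° = T_Q cos 29°  →  T_P = 2.557 T_Q.
Vertical: T_P sin 70° + T_Q sin 29° = 794.6.
Substituting the horizontal relation into the vertical equation gives 2.888 T_Q = 794.6, so T_Q = 275.2 N.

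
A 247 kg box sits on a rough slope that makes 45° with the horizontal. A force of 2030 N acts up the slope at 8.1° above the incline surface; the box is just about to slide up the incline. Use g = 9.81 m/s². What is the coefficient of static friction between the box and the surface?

μ ≈ 0.208

On the verge of sliding up the incline, friction is at its maximum μN and acts down the slope.
Perpendicular to incline: N = W cos 45° − P sin 8.1° = 1713 − 286 = 1427 N.
Along incline: P cos 8.1° − μN = W sin 45° → μ = −(W sin 45° − P cos 8.1°) / N = 0.2076.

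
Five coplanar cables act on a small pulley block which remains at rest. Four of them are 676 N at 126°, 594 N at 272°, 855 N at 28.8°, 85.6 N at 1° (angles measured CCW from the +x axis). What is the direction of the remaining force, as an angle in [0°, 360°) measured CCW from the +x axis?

Sum the known components: ΣF_x = 458.2 N, ΣF_y = 366.7 N.
For equilibrium the remaining force must supply (−ΣF_x, −ΣF_y) = (-458.2, -366.7) N.
Magnitude = √((-458.2)² + (-366.7)²) = 586.9 N; direction = atan2(-366.7, -458.2) = 218.7°.

θ ≈ 219°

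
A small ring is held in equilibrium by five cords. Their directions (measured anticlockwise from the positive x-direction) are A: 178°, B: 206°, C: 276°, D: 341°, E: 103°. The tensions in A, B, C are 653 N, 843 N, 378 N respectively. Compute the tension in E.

Resolve: ΣF_x = 653 cos 178° + 843 cos 206° + 378 cos 276° + T_D cos 341° + T_E cos 103° = 0.
        ΣF_y = 653 sin 178° + 843 sin 206° + 378 sin 276° + T_D sin 341° + T_E sin 103° = 0.
The known terms sum to (-1371, -722.7) N, so 0.9455 T_D − 0.2250 T_E = 1371 and -0.3256 T_D + 0.9744 T_E = 722.7.
Solving simultaneously: T_D = 1767 N, T_E = 1332 N.

T_E ≈ 1330 N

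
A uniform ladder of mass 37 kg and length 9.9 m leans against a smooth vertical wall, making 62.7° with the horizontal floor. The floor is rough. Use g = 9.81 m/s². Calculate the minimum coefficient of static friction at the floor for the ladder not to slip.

ΣF_y = 0: N_floor = 37×9.81 = 362.97 N.
Torques about the foot: N_wall · 9.9 sin 62.7° = 37×9.81×4.95 cos 62.7° → N_wall = 93.671 N.
ΣF_x = 0: f_floor = N_wall = 93.671 N.
μ_min = f_floor / N_floor = 93.671 / 362.97 = 0.2581.

μ_min ≈ 0.258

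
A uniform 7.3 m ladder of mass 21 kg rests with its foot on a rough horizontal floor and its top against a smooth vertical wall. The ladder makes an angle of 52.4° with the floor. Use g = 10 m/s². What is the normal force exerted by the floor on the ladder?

ΣF_y = 0: N_floor = 21×10 = 210 N.

N_floor ≈ 210 N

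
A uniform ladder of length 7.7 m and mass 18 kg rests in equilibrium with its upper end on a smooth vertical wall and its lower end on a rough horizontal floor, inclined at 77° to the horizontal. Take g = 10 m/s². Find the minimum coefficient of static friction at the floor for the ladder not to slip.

ΣF_y = 0: N_floor = 18×10 = 180 N.
Torques about the foot: N_wall · 7.7 sin 77° = 18×10×3.85 cos 77° → N_wall = 20.778 N.
ΣF_x = 0: f_floor = N_wall = 20.778 N.
μ_min = f_floor / N_floor = 20.778 / 180 = 0.1154.

μ_min ≈ 0.115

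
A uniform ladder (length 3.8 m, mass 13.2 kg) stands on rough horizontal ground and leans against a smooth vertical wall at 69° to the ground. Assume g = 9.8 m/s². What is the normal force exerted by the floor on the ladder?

N_floor ≈ 129 N

ΣF_y = 0: N_floor = 13.2×9.8 = 129.36 N.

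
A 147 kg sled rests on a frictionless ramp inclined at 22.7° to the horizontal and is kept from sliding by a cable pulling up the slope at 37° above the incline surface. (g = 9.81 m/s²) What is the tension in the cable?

T ≈ 697 N

Take axes along and perpendicular to the incline. Weight components: W sin 22.7° = 556.5 N down-slope, W cos 22.7° = 1330 N into the surface.
Along incline: T cos 37° = W sin 22.7° → T = 696.8 N.
Perpendicular: N = W cos 22.7° − T sin 37° = 911 N.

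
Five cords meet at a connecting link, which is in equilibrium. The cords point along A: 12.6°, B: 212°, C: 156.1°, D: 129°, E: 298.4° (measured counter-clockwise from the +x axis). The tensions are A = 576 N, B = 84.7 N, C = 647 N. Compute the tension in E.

Resolve: ΣF_x = 576 cos 12.6° + 84.7 cos 212° + 647 cos 156.1° + T_D cos 129° + T_E cos 298.4° = 0.
        ΣF_y = 576 sin 12.6° + 84.7 sin 212° + 647 sin 156.1° + T_D sin 129° + T_E sin 298.4° = 0.
The known terms sum to (-101.2, 342.9) N, so -0.6293 T_D + 0.4756 T_E = 101.2 and 0.7771 T_D − 0.8796 T_E = -342.9.
Solving simultaneously: T_D = 402.5 N, T_E = 745.4 N.

T_E ≈ 745 N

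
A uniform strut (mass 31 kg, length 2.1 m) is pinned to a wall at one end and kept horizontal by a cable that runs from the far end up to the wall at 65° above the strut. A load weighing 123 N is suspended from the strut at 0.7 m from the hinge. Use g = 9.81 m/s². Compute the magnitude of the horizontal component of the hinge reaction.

Take torques about the hinge: T sin 65° · 2.1 = 31×9.81×1.05 + 123×0.7 = 405.42 N·m.
So T = 405.42 / (0.9063 × 2.1) = 213.01 N.
ΣF_x = 0: H_x = T cos 65° = 90.023 N.

H_x ≈ 90 N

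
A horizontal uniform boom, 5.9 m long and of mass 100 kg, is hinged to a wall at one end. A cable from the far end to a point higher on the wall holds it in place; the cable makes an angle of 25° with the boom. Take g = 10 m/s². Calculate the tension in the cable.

Take torques about the hinge: T sin 25° · 5.9 = 100×10×2.95 = 2950 N·m.
So T = 2950 / (0.4226 × 5.9) = 1183.1 N.

T ≈ 1180 N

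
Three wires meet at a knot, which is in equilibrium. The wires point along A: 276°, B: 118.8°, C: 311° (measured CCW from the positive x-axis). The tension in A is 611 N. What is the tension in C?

Resolve: ΣF_x = 611 cos 276° + T_B cos 118.8° + T_C cos 311° = 0.
        ΣF_y = 611 sin 276° + T_B sin 118.8° + T_C sin 311° = 0.
The known terms sum to (63.87, -607.7) N, so -0.4818 T_B + 0.6561 T_C = -63.87 and 0.8763 T_B − 0.7547 T_C = 607.7.
Solving simultaneously: T_B = 1658 N, T_C = 1120 N.

T_C ≈ 1120 N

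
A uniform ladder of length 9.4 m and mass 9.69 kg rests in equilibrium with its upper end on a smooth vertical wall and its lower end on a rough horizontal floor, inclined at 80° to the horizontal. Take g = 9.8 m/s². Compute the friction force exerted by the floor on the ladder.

Torques about the foot: N_wall · 9.4 sin 80° = 9.69×9.8×4.7 cos 80° → N_wall = 8.3722 N.
ΣF_x = 0: f_floor = N_wall = 8.3722 N.

f ≈ 8.37 N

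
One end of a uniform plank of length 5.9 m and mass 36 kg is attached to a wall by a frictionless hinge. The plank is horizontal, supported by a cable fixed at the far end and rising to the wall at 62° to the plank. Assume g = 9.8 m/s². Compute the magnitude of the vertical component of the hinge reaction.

|H_y| ≈ 176 N

Take torques about the hinge: T sin 62° · 5.9 = 36×9.8×2.95 = 1040.8 N·m.
So T = 1040.8 / (0.8829 × 5.9) = 199.79 N.
ΣF_y = 0: H_y = (36×9.8) − T sin 62° = 352.8 − 176.4 = 176.4 N.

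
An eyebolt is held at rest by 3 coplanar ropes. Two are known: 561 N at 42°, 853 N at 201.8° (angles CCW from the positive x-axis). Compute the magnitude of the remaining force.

F ≈ 380 N

Sum the known components: ΣF_x = -375.1 N, ΣF_y = 58.61 N.
For equilibrium the remaining force must supply (−ΣF_x, −ΣF_y) = (375.1, -58.61) N.
Magnitude = √((375.1)² + (-58.61)²) = 379.6 N; direction = atan2(-58.61, 375.1) = 351.1°.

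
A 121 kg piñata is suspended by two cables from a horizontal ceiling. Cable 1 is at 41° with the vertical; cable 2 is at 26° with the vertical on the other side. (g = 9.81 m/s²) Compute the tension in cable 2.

T_2 ≈ 846 N

Angles from the horizontal: cable 1 is 90° − 41° = 49°, cable 2 is 90° − 26° = 64°.
Weight W = 121 × 9.81 = 1187 N acts straight down.
Horizontal: T_1 cos 49° = T_2 cos 64°  →  T_1 = 0.6682 T_2.
Vertical: T_1 sin 49° + T_2 sin 64° = 1187.
Substituting the horizontal relation into the vertical equation gives 1.403 T_2 = 1187, so T_2 = 846 N.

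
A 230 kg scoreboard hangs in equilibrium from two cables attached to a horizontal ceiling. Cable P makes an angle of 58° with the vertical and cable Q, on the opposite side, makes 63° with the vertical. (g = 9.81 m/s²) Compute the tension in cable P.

T_P ≈ 2350 N

Angles from the horizontal: cable P is 90° − 58° = 32°, cable Q is 90° − 63° = 27°.
Weight W = 230 × 9.81 = 2256 N acts straight down.
Horizontal: T_P cos 32° = T_Q cos 27°  →  T_Q = 0.9518 T_P.
Vertical: T_P sin 32° + T_Q sin 27° = 2256.
Substituting the horizontal relation into the vertical equation gives 0.962 T_P = 2256, so T_P = 2345 N.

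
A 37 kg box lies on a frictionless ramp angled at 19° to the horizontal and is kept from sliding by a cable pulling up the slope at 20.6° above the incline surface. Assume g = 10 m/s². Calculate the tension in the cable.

T ≈ 129 N

Take axes along and perpendicular to the incline. Weight components: W sin 19° = 120.5 N down-slope, W cos 19° = 349.8 N into the surface.
Along incline: T cos 20.6° = W sin 19° → T = 128.7 N.
Perpendicular: N = W cos 19° − T sin 20.6° = 304.6 N.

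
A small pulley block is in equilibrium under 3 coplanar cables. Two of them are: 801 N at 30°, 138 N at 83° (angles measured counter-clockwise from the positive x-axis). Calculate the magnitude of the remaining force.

F ≈ 891 N

Sum the known components: ΣF_x = 710.5 N, ΣF_y = 537.5 N.
For equilibrium the remaining force must supply (−ΣF_x, −ΣF_y) = (-710.5, -537.5) N.
Magnitude = √((-710.5)² + (-537.5)²) = 890.9 N; direction = atan2(-537.5, -710.5) = 217.1°.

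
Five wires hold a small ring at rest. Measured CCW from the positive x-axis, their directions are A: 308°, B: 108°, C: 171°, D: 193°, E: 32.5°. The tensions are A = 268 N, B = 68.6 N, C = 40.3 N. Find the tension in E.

T_E ≈ 478 N

Resolve: ΣF_x = 268 cos 308° + 68.6 cos 108° + 40.3 cos 171° + T_D cos 193° + T_E cos 32.5° = 0.
        ΣF_y = 268 sin 308° + 68.6 sin 108° + 40.3 sin 171° + T_D sin 193° + T_E sin 32.5° = 0.
The known terms sum to (104, -139.6) N, so -0.9744 T_D + 0.8434 T_E = -104 and -0.2250 T_D + 0.5373 T_E = 139.6.
Solving simultaneously: T_D = 520.2 N, T_E = 477.7 N.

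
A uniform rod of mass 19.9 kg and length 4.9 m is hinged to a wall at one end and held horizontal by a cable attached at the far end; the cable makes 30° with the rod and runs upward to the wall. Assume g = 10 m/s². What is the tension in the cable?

Take torques about the hinge: T sin 30° · 4.9 = 19.9×10×2.45 = 487.55 N·m.
So T = 487.55 / (0.5000 × 4.9) = 199 N.

T ≈ 199 N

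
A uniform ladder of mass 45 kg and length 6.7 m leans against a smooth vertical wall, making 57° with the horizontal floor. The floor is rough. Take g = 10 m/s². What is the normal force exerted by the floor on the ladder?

ΣF_y = 0: N_floor = 45×10 = 450 N.

N_floor ≈ 450 N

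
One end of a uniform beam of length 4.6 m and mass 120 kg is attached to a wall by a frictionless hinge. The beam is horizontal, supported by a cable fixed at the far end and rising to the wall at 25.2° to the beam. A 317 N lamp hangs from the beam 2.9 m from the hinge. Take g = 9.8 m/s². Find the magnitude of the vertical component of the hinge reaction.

Take torques about the hinge: T sin 25.2° · 4.6 = 120×9.8×2.3 + 317×2.9 = 3624.1 N·m.
So T = 3624.1 / (0.4258 × 4.6) = 1850.4 N.
ΣF_y = 0: H_y = (120×9.8 + 317) − T sin 25.2° = 1493 − 787.85 = 705.15 N.

|H_y| ≈ 705 N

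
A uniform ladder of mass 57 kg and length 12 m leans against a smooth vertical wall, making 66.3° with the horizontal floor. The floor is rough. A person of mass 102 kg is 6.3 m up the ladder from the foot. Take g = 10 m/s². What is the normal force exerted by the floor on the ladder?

ΣF_y = 0: N_floor = 57×10 + 102×10 = 1590 N.

N_floor ≈ 1590 N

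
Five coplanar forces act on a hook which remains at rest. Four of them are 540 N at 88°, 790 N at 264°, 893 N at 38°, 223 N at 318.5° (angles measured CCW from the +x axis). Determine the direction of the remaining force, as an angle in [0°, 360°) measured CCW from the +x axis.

Sum the known components: ΣF_x = 807 N, ΣF_y = 156 N.
For equilibrium the remaining force must supply (−ΣF_x, −ΣF_y) = (-807, -156) N.
Magnitude = √((-807)² + (-156)²) = 821.9 N; direction = atan2(-156, -807) = 190.9°.

θ ≈ 191°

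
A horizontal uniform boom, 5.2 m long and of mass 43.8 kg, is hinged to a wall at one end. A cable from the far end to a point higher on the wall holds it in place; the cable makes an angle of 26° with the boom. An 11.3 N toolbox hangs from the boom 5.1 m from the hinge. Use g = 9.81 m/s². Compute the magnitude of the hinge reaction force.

|H| ≈ 511 N

Take torques about the hinge: T sin 26° · 5.2 = 43.8×9.81×2.6 + 11.3×5.1 = 1174.8 N·m.
So T = 1174.8 / (0.4384 × 5.2) = 515.37 N.
ΣF_x = 0: H_x = T cos 26° = 463.21 N.
ΣF_y = 0: H_y = (43.8×9.81 + 11.3) − T sin 26° = 440.98 − 225.92 = 215.06 N.
|H| = √(H_x² + H_y²) = √((463.21)² + (215.06)²) = 510.7 N.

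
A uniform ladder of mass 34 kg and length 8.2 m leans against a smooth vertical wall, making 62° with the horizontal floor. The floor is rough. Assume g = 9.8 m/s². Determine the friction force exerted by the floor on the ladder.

f ≈ 88.6 N

Torques about the foot: N_wall · 8.2 sin 62° = 34×9.8×4.1 cos 62° → N_wall = 88.583 N.
ΣF_x = 0: f_floor = N_wall = 88.583 N.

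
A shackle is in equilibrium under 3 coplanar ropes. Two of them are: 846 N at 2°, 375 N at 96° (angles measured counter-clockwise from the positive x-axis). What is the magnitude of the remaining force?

Sum the known components: ΣF_x = 806.3 N, ΣF_y = 402.5 N.
For equilibrium the remaining force must supply (−ΣF_x, −ΣF_y) = (-806.3, -402.5) N.
Magnitude = √((-806.3)² + (-402.5)²) = 901.2 N; direction = atan2(-402.5, -806.3) = 206.5°.

F ≈ 901 N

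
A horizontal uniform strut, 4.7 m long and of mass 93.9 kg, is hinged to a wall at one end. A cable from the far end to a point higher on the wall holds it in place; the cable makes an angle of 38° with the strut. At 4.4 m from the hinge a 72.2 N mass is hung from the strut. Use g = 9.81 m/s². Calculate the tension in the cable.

Take torques about the hinge: T sin 38° · 4.7 = 93.9×9.81×2.35 + 72.2×4.4 = 2482.4 N·m.
So T = 2482.4 / (0.6157 × 4.7) = 857.89 N.

T ≈ 858 N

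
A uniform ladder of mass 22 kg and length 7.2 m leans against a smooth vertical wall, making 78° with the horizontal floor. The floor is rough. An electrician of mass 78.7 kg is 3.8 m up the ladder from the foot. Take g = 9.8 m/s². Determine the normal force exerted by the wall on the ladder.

N_wall ≈ 109 N

Torques about the foot: N_wall · 7.2 sin 78° = 22×9.8×3.6 cos 78° + 78.7×9.8×3.8 cos 78° → N_wall = 109.44 N.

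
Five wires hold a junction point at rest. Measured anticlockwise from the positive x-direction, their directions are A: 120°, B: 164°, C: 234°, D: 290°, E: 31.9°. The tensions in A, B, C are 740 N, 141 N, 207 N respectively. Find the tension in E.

Resolve: ΣF_x = 740 cos 120° + 141 cos 164° + 207 cos 234° + T_D cos 290° + T_E cos 31.9° = 0.
        ΣF_y = 740 sin 120° + 141 sin 164° + 207 sin 234° + T_D sin 290° + T_E sin 31.9° = 0.
The known terms sum to (-627.2, 512.3) N, so 0.3420 T_D + 0.8490 T_E = 627.2 and -0.9397 T_D + 0.5284 T_E = -512.3.
Solving simultaneously: T_D = 783.2 N, T_E = 423.3 N.

T_E ≈ 423 N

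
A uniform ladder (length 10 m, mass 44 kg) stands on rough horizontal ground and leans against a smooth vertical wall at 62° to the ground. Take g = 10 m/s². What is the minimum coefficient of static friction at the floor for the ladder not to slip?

μ_min ≈ 0.266

ΣF_y = 0: N_floor = 44×10 = 440 N.
Torques about the foot: N_wall · 10 sin 62° = 44×10×5 cos 62° → N_wall = 116.98 N.
ΣF_x = 0: f_floor = N_wall = 116.98 N.
μ_min = f_floor / N_floor = 116.98 / 440 = 0.2659.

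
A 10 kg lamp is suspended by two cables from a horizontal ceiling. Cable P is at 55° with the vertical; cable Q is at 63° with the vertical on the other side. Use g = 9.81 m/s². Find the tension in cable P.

T_P ≈ 99 N

Angles from the horizontal: cable P is 90° − 55° = 35°, cable Q is 90° − 63° = 27°.
Weight W = 10 × 9.81 = 98.1 N acts straight down.
Horizontal: T_P cos 35° = T_Q cos 27°  →  T_Q = 0.9194 T_P.
Vertical: T_P sin 35° + T_Q sin 27° = 98.1.
Substituting the horizontal relation into the vertical equation gives 0.991 T_P = 98.1, so T_P = 99 N.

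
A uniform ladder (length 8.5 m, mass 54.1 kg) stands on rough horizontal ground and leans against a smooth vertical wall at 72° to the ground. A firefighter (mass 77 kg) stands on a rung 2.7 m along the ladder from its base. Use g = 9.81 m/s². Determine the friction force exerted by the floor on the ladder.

Torques about the foot: N_wall · 8.5 sin 72° = 54.1×9.81×4.25 cos 72° + 77×9.81×2.7 cos 72° → N_wall = 164.18 N.
ΣF_x = 0: f_floor = N_wall = 164.18 N.

f ≈ 164 N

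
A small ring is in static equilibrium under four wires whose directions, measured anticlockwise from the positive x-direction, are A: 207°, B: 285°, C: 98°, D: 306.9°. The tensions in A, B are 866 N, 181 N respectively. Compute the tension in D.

Resolve: ΣF_x = 866 cos 207° + 181 cos 285° + T_C cos 98° + T_D cos 306.9° = 0.
        ΣF_y = 866 sin 207° + 181 sin 285° + T_C sin 98° + T_D sin 306.9° = 0.
The known terms sum to (-724.8, -568) N, so -0.1392 T_C + 0.6004 T_D = 724.8 and 0.9903 T_C − 0.7997 T_D = 568.
Solving simultaneously: T_C = 1905 N, T_D = 1649 N.

T_D ≈ 1650 N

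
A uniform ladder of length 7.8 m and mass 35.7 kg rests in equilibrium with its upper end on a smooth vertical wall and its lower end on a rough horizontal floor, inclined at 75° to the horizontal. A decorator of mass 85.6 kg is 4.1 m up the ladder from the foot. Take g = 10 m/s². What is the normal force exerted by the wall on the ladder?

N_wall ≈ 168 N

Torques about the foot: N_wall · 7.8 sin 75° = 35.7×10×3.9 cos 75° + 85.6×10×4.1 cos 75° → N_wall = 168.39 N.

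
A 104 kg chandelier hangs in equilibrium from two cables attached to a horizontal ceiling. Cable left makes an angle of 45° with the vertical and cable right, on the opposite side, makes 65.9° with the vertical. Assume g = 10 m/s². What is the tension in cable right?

Angles from the horizontal: cable left is 90° − 45° = 45°, cable right is 90° − 65.9° = 24.1°.
Weight W = 104 × 10 = 1040 N acts straight down.
Horizontal: T_left cos 45° = T_right cos 24.1°  →  T_left = 1.291 T_right.
Vertical: T_left sin 45° + T_right sin 24.1° = 1040.
Substituting the horizontal relation into the vertical equation gives 1.321 T_right = 1040, so T_right = 787.2 N.

T_right ≈ 787 N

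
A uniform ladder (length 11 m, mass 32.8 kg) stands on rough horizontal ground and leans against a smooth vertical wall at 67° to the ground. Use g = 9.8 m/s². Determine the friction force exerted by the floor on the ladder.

Torques about the foot: N_wall · 11 sin 67° = 32.8×9.8×5.5 cos 67° → N_wall = 68.222 N.
ΣF_x = 0: f_floor = N_wall = 68.222 N.

f ≈ 68.2 N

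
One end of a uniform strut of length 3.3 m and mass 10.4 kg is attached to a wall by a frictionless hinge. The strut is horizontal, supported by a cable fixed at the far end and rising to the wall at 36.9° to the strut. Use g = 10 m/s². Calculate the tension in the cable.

Take torques about the hinge: T sin 36.9° · 3.3 = 10.4×10×1.65 = 171.6 N·m.
So T = 171.6 / (0.6004 × 3.3) = 86.606 N.

T ≈ 86.6 N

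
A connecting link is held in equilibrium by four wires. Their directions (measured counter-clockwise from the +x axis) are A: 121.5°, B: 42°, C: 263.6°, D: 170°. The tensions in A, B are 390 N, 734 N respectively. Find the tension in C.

Resolve: ΣF_x = 390 cos 121.5° + 734 cos 42° + T_C cos 263.6° + T_D cos 170° = 0.
        ΣF_y = 390 sin 121.5° + 734 sin 42° + T_C sin 263.6° + T_D sin 170° = 0.
The known terms sum to (341.7, 823.7) N, so -0.1115 T_C − 0.9848 T_D = -341.7 and -0.9938 T_C + 0.1736 T_D = -823.7.
Solving simultaneously: T_C = 872.2 N, T_D = 248.2 N.

T_C ≈ 872 N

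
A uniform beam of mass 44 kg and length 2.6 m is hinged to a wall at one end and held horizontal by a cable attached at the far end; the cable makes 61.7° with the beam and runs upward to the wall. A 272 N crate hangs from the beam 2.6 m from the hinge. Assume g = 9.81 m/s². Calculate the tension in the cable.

T ≈ 554 N

Take torques about the hinge: T sin 61.7° · 2.6 = 44×9.81×1.3 + 272×2.6 = 1268.3 N·m.
So T = 1268.3 / (0.8805 × 2.6) = 554.04 N.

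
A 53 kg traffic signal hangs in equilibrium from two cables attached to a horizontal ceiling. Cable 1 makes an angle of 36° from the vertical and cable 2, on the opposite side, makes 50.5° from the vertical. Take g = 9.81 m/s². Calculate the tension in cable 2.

T_2 ≈ 306 N

Angles from the horizontal: cable 1 is 90° − 36° = 54°, cable 2 is 90° − 50.5° = 39.5°.
Weight W = 53 × 9.81 = 519.9 N acts straight down.
Horizontal: T_1 cos 54° = T_2 cos 39.5°  →  T_1 = 1.313 T_2.
Vertical: T_1 sin 54° + T_2 sin 39.5° = 519.9.
Substituting the horizontal relation into the vertical equation gives 1.698 T_2 = 519.9, so T_2 = 306.2 N.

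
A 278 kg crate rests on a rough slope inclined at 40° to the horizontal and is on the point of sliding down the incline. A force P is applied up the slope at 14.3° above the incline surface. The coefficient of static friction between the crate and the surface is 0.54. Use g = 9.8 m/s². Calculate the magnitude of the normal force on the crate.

N ≈ 1900 N

On the verge of sliding down the incline, friction equals μN and acts up the slope.
Perpendicular: N + P sin 14.3° = W cos 40° = 2087 N.
Along incline: P cos 14.3° + μN = W sin 40° with W sin 40° = 1751 N.
Solving the pair for P and N: P = 747 N, N = 1903 N (and f = μN = 1027 N).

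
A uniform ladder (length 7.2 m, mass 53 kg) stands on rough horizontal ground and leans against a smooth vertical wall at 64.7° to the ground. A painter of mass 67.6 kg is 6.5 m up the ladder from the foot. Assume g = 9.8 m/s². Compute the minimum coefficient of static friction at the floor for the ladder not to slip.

μ_min ≈ 0.343

ΣF_y = 0: N_floor = 53×9.8 + 67.6×9.8 = 1181.9 N.
Torques about the foot: N_wall · 7.2 sin 64.7° = 53×9.8×3.6 cos 64.7° + 67.6×9.8×6.5 cos 64.7° → N_wall = 405.47 N.
ΣF_x = 0: f_floor = N_wall = 405.47 N.
μ_min = f_floor / N_floor = 405.47 / 1181.9 = 0.3431.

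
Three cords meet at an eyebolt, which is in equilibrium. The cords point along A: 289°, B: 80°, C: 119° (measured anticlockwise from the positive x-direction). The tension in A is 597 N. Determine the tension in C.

Resolve: ΣF_x = 597 cos 289° + T_B cos 80° + T_C cos 119° = 0.
        ΣF_y = 597 sin 289° + T_B sin 80° + T_C sin 119° = 0.
The known terms sum to (194.4, -564.5) N, so 0.1736 T_B − 0.4848 T_C = -194.4 and 0.9848 T_B + 0.8746 T_C = 564.5.
Solving simultaneously: T_B = 164.7 N, T_C = 459.9 N.

T_C ≈ 460 N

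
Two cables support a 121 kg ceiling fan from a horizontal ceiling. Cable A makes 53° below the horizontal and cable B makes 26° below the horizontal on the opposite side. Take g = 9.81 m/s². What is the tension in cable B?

Weight W = 121 × 9.81 = 1187 N acts straight down.
Horizontal: T_A cos 53° = T_B cos 26°  →  T_A = 1.493 T_B.
Vertical: T_A sin 53° + T_B sin 26° = 1187.
Substituting the horizontal relation into the vertical equation gives 1.631 T_B = 1187, so T_B = 727.7 N.

T_B ≈ 728 N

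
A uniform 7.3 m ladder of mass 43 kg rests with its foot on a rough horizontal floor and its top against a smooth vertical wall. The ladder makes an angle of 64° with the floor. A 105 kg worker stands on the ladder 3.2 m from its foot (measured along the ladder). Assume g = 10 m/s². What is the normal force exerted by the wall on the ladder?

Torques about the foot: N_wall · 7.3 sin 64° = 43×10×3.65 cos 64° + 105×10×3.2 cos 64° → N_wall = 329.35 N.

N_wall ≈ 329 N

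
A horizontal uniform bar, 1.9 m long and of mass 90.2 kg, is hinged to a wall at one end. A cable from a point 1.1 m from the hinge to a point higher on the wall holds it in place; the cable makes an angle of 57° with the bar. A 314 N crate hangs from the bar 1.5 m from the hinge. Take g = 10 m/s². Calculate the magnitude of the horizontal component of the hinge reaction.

H_x ≈ 784 N

Take torques about the hinge: T sin 57° · 1.1 = 90.2×10×0.95 + 314×1.5 = 1327.9 N·m.
So T = 1327.9 / (0.8387 × 1.1) = 1439.4 N.
ΣF_x = 0: H_x = T cos 57° = 783.95 N.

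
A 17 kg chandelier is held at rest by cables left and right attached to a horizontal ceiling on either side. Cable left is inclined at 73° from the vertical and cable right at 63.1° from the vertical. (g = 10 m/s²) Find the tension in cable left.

Angles from the horizontal: cable left is 90° − 73° = 17°, cable right is 90° − 63.1° = 26.9°.
Weight W = 17 × 10 = 170 N acts straight down.
Horizontal: T_left cos 17° = T_right cos 26.9°  →  T_right = 1.072 T_left.
Vertical: T_left sin 17° + T_right sin 26.9° = 170.
Substituting the horizontal relation into the vertical equation gives 0.7775 T_left = 170, so T_left = 218.6 N.

T_left ≈ 219 N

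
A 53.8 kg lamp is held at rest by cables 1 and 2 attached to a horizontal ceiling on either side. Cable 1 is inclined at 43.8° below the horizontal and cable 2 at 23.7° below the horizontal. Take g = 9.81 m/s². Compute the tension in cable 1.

Weight W = 53.8 × 9.81 = 527.8 N acts straight down.
Horizontal: T_1 cos 43.8° = T_2 cos 23.7°  →  T_2 = 0.7882 T_1.
Vertical: T_1 sin 43.8° + T_2 sin 23.7° = 527.8.
Substituting the horizontal relation into the vertical equation gives 1.009 T_1 = 527.8, so T_1 = 523.1 N.

T_1 ≈ 523 N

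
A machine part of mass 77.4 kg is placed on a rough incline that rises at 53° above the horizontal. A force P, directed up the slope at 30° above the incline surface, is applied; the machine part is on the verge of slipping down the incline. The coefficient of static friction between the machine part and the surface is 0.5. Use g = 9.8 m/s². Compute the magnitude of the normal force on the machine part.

On the verge of sliding down the incline, friction equals μN and acts up the slope.
Perpendicular: N + P sin 30° = W cos 53° = 456.5 N.
Along incline: P cos 30° + μN = W sin 53° with W sin 53° = 605.8 N.
Solving the pair for P and N: P = 612.9 N, N = 150.1 N (and f = μN = 75.03 N).

N ≈ 150 N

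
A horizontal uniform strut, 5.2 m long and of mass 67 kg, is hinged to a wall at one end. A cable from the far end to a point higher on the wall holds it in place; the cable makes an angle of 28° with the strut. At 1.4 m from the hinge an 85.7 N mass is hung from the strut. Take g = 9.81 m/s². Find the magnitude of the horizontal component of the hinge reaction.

H_x ≈ 661 N

Take torques about the hinge: T sin 28° · 5.2 = 67×9.81×2.6 + 85.7×1.4 = 1828.9 N·m.
So T = 1828.9 / (0.4695 × 5.2) = 749.16 N.
ΣF_x = 0: H_x = T cos 28° = 661.47 N.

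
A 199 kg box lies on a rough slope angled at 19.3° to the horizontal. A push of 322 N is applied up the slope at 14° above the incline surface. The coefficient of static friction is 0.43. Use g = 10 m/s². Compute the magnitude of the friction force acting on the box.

Axes along / perpendicular to the incline. W sin 19.3° = 657.7 N down-slope; W cos 19.3° = 1878 N into the surface.
Perpendicular: N = W cos 19.3° − P sin 14° = 1878 − 77.9 = 1800 N.
Along incline: P cos 14° + f = W sin 19.3° (friction acts up-slope) → f = 657.7 − 312.4 = 345.3 N.
|f| = 345.3 N ≤ μN = 774.1 N, so the box is indeed static.

f ≈ 345 N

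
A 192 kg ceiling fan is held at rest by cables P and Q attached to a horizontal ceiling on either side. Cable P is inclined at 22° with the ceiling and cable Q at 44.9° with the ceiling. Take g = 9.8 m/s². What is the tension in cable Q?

T_Q ≈ 1900 N

Weight W = 192 × 9.8 = 1882 N acts straight down.
Horizontal: T_P cos 22° = T_Q cos 44.9°  →  T_P = 0.764 T_Q.
Vertical: T_P sin 22° + T_Q sin 44.9° = 1882.
Substituting the horizontal relation into the vertical equation gives 0.9921 T_Q = 1882, so T_Q = 1897 N.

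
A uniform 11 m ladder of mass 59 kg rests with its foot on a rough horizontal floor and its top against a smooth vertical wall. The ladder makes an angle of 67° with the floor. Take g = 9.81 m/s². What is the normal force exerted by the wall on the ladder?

Torques about the foot: N_wall · 11 sin 67° = 59×9.81×5.5 cos 67° → N_wall = 122.84 N.

N_wall ≈ 123 N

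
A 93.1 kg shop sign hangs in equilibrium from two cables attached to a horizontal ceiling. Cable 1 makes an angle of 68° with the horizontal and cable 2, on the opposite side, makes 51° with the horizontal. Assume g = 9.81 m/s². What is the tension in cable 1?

T_1 ≈ 657 N

Weight W = 93.1 × 9.81 = 913.3 N acts straight down.
Horizontal: T_1 cos 68° = T_2 cos 51°  →  T_2 = 0.5953 T_1.
Vertical: T_1 sin 68° + T_2 sin 51° = 913.3.
Substituting the horizontal relation into the vertical equation gives 1.39 T_1 = 913.3, so T_1 = 657.2 N.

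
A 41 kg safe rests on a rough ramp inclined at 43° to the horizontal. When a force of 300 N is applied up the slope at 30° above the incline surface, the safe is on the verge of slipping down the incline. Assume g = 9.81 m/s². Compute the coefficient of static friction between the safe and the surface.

μ ≈ 0.101

On the verge of sliding down the incline, friction is at its maximum μN and acts up the slope.
Perpendicular to incline: N = W cos 43° − P sin 30° = 294.2 − 150 = 144.2 N.
Along incline: P cos 30° + μN = W sin 43° → μ = (W sin 43° − P cos 30°) / N = 0.1006.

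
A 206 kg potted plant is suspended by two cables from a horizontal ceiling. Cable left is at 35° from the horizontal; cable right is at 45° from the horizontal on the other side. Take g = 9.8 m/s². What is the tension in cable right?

T_right ≈ 1680 N

Weight W = 206 × 9.8 = 2019 N acts straight down.
Horizontal: T_left cos 35° = T_right cos 45°  →  T_left = 0.8632 T_right.
Vertical: T_left sin 35° + T_right sin 45° = 2019.
Substituting the horizontal relation into the vertical equation gives 1.202 T_right = 2019, so T_right = 1679 N.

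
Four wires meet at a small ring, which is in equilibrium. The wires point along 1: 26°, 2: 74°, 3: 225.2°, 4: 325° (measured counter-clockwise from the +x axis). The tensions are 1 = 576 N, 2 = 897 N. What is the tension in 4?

Resolve: ΣF_x = 576 cos 26° + 897 cos 74° + T_3 cos 225.2° + T_4 cos 325° = 0.
        ΣF_y = 576 sin 26° + 897 sin 74° + T_3 sin 225.2° + T_4 sin 325° = 0.
The known terms sum to (765, 1115) N, so -0.7046 T_3 + 0.8192 T_4 = -765 and -0.7096 T_3 − 0.5736 T_4 = -1115.
Solving simultaneously: T_3 = 1372 N, T_4 = 246.3 N.

T_4 ≈ 246 N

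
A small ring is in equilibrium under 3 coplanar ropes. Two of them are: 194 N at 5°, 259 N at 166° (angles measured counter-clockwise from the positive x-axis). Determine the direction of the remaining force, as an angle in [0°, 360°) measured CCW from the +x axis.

Sum the known components: ΣF_x = -58.04 N, ΣF_y = 79.57 N.
For equilibrium the remaining force must supply (−ΣF_x, −ΣF_y) = (58.04, -79.57) N.
Magnitude = √((58.04)² + (-79.57)²) = 98.49 N; direction = atan2(-79.57, 58.04) = 306.1°.

θ ≈ 306°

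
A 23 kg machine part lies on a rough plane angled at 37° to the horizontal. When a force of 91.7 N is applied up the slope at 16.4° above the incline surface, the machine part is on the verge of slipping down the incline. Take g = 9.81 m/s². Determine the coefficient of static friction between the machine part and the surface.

μ ≈ 0.310

On the verge of sliding down the incline, friction is at its maximum μN and acts up the slope.
Perpendicular to incline: N = W cos 37° − P sin 16.4° = 180.2 − 25.89 = 154.3 N.
Along incline: P cos 16.4° + μN = W sin 37° → μ = (W sin 37° − P cos 16.4°) / N = 0.3099.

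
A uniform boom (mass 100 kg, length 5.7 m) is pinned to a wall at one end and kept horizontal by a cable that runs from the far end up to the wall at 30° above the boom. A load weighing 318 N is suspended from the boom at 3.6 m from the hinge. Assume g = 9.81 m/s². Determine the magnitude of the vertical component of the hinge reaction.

Take torques about the hinge: T sin 30° · 5.7 = 100×9.81×2.85 + 318×3.6 = 3940.6 N·m.
So T = 3940.6 / (0.5000 × 5.7) = 1382.7 N.
ΣF_y = 0: H_y = (100×9.81 + 318) − T sin 30° = 1299 − 691.34 = 607.66 N.

|H_y| ≈ 608 N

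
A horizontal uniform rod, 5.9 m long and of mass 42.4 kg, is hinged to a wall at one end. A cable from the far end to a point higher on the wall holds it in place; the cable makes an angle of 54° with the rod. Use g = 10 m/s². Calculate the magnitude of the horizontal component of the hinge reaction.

H_x ≈ 154 N

Take torques about the hinge: T sin 54° · 5.9 = 42.4×10×2.95 = 1250.8 N·m.
So T = 1250.8 / (0.8090 × 5.9) = 262.05 N.
ΣF_x = 0: H_x = T cos 54° = 154.03 N.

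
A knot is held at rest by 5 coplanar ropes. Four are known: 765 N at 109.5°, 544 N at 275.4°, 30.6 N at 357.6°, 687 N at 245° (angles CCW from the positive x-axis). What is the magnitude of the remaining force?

F ≈ 642 N

Sum the known components: ΣF_x = -463.9 N, ΣF_y = -444.4 N.
For equilibrium the remaining force must supply (−ΣF_x, −ΣF_y) = (463.9, 444.4) N.
Magnitude = √((463.9)² + (444.4)²) = 642.4 N; direction = atan2(444.4, 463.9) = 43.8°.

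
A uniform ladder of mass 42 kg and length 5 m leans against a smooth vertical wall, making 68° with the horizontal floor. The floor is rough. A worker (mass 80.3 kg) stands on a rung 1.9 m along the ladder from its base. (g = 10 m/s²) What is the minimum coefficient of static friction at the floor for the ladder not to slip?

ΣF_y = 0: N_floor = 42×10 + 80.3×10 = 1223 N.
Torques about the foot: N_wall · 5 sin 68° = 42×10×2.5 cos 68° + 80.3×10×1.9 cos 68° → N_wall = 208.13 N.
ΣF_x = 0: f_floor = N_wall = 208.13 N.
μ_min = f_floor / N_floor = 208.13 / 1223 = 0.1702.

μ_min ≈ 0.170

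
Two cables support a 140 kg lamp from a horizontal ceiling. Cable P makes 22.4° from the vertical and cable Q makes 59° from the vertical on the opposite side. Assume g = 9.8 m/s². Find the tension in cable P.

Angles from the horizontal: cable P is 90° − 22.4° = 67.6°, cable Q is 90° − 59° = 31°.
Weight W = 140 × 9.8 = 1372 N acts straight down.
Horizontal: T_P cos 67.6° = T_Q cos 31°  →  T_Q = 0.4446 T_P.
Vertical: T_P sin 67.6° + T_Q sin 31° = 1372.
Substituting the horizontal relation into the vertical equation gives 1.154 T_P = 1372, so T_P = 1189 N.

T_P ≈ 1190 N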